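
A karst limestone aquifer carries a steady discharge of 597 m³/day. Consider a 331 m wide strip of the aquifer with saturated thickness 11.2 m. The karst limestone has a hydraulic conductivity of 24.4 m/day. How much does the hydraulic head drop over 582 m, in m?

Cross-sectional area A = 331 × 11.2 = 3707 m².
From Q = K·A·i, i = Q / (K·A) = 597 / (24.40 × 3707) = 0.006600.
Head loss Δh = i · L = 0.006600 × 582 = 3.841 m.

3.84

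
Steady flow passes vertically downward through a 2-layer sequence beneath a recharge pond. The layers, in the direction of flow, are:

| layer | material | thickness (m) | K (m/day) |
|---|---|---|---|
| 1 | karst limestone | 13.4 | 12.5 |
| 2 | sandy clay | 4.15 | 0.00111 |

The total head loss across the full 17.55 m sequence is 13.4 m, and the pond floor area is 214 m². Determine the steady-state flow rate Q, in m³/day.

Flow is perpendicular to layering, so the layers act in series and the equivalent K is the thickness-weighted harmonic mean.
Total thickness L = 13.4 + 4.15 = 17.55 m.
Σ(b_i/K_i) = 13.4/12.5 + 4.15/0.00111 = 3740 d.
K_eq = L / Σ(b_i/K_i) = 17.55 / 3740 = 0.004693 m/day.
Q = K_eq · A · (Δh/L) = 0.004693 × 214 × (13.4/17.55) = 0.7668 m³/day.

0.767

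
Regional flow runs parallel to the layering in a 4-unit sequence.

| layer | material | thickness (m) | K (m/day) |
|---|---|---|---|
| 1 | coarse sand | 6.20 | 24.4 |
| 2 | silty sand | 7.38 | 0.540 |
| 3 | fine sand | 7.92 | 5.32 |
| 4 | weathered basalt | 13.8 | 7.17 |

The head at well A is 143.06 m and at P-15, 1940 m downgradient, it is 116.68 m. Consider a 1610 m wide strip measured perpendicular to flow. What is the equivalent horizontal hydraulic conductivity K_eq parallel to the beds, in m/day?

Flow is parallel to layering, so each bed carries its own Darcy discharge and the transmissivities add.
Σ(K_i·b_i) = 24.4×6.20 + 0.540×7.38 + 5.32×7.92 + 7.17×13.8 = 296.3 m²/day.
Total thickness b = 35.30 m, so K_eq = Σ(K_i·b_i)/b = 8.395 m/day.

8.40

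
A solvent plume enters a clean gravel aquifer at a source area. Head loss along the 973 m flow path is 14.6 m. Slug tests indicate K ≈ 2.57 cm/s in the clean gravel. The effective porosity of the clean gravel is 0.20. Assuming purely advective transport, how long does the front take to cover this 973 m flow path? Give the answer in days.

Convert K: 2.57 cm/s × 864 = 2220 m/day.
Hydraulic gradient i = Δh / L = 14.6 / 973 = 0.01501.
Darcy flux q = K · i = 2220 × 0.01501 = 33.32 m/day.
Seepage velocity v = q / n_e = 33.32 / 0.20 = 166.6 m/day.
Travel time t = L / v = 973 / 166.6 = 5.841 days.

5.84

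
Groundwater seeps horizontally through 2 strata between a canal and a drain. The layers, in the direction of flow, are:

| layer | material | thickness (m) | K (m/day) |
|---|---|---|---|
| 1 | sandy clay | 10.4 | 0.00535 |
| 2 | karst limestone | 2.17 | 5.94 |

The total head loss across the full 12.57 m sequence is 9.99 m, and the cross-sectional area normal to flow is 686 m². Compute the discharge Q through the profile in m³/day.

3.52

Flow is perpendicular to layering, so the layers act in series and the equivalent K is the thickness-weighted harmonic mean.
Total thickness L = 10.4 + 2.17 = 12.57 m.
Σ(b_i/K_i) = 10.4/0.00535 + 2.17/5.94 = 1944 d.
K_eq = L / Σ(b_i/K_i) = 12.57 / 1944 = 0.006465 m/day.
Q = K_eq · A · (Δh/L) = 0.006465 × 686 × (9.99/12.57) = 3.525 m³/day.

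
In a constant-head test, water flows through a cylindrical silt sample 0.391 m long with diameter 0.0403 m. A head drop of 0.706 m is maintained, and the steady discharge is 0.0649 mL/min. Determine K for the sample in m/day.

Cross-sectional area A = π·(d/2)² = π × (0.0403/2)² = 0.001276 m².
Convert discharge: 0.0649 mL/min = 1.082e-09 m³/s.
Darcy's law rearranged: K = Q·L / (A·Δh) = 1.082e-09 × 0.391 / (0.001276 × 0.706) = 4.696e-07 m/s = 0.04058 m/day.

0.0406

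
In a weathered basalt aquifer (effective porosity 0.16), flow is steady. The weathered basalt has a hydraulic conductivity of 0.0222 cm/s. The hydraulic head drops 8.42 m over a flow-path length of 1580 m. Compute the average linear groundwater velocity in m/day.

0.639

Convert K: 0.0222 cm/s × 864 = 19.18 m/day.
Hydraulic gradient i = Δh / L = 8.42 / 1580 = 0.005329.
Darcy flux q = K · i = 19.18 × 0.005329 = 0.1022 m/day.
Seepage velocity v = q / n_e = 0.1022 / 0.16 = 0.6389 m/day.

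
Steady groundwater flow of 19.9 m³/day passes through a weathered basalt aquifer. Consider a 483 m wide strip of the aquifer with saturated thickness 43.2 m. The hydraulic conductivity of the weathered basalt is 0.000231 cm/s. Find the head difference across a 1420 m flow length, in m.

6.79

Convert K: 0.000231 cm/s × 864 = 0.1996 m/day.
Cross-sectional area A = 483 × 43.2 = 20866 m².
From Q = K·A·i, i = Q / (K·A) = 19.9 / (0.1996 × 20866) = 0.004779.
Head loss Δh = i · L = 0.004779 × 1420 = 6.786 m.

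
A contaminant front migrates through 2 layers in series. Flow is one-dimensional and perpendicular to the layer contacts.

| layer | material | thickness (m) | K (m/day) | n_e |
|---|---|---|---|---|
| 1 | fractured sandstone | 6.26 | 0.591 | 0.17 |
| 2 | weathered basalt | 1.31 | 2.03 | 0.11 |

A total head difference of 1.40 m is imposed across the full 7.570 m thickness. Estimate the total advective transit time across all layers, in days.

9.70

With flow normal to the layers, continuity requires the same specific discharge q through every layer.
Σ(b_i/K_i) = 6.26/0.591 + 1.31/2.03 = 11.24 d.
q = Δh / Σ(b_i/K_i) = 1.40 / 11.24 = 0.1246 m/day.
In each layer the seepage velocity is v_i = q/n_i, so the layer transit time is t_i = b_i·n_i / q:
  layer 1 (fractured sandstone): t_1 = 6.26 × 0.17 / 0.1246 = 8.542 d
  layer 2 (weathered basalt): t_2 = 1.31 × 0.11 / 0.1246 = 1.157 d
Total t = Σ t_i = 9.699 days.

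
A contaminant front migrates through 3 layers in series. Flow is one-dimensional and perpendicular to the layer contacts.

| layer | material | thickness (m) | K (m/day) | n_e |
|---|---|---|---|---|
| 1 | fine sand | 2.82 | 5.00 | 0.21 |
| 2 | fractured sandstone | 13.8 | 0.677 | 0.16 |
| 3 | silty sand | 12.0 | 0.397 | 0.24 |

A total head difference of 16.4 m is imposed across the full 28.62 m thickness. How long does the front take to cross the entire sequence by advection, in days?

With flow normal to the layers, continuity requires the same specific discharge q through every layer.
Σ(b_i/K_i) = 2.82/5.00 + 13.8/0.677 + 12.0/0.397 = 51.17 d.
q = Δh / Σ(b_i/K_i) = 16.4 / 51.17 = 0.3205 m/day.
In each layer the seepage velocity is v_i = q/n_i, so the layer transit time is t_i = b_i·n_i / q:
  layer 1 (fine sand): t_1 = 2.82 × 0.21 / 0.3205 = 1.848 d
  layer 2 (fractured sandstone): t_2 = 13.8 × 0.16 / 0.3205 = 6.890 d
  layer 3 (silty sand): t_3 = 12.0 × 0.24 / 0.3205 = 8.987 d
Total t = Σ t_i = 17.72 days.

17.7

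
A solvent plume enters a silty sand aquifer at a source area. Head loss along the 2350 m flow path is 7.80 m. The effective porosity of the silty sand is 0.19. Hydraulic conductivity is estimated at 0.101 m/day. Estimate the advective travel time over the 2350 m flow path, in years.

Hydraulic gradient i = Δh / L = 7.80 / 2350 = 0.003319.
Darcy flux q = K · i = 0.1010 × 0.003319 = 0.0003352 m/day.
Seepage velocity v = q / n_e = 0.0003352 / 0.19 = 0.001764 m/day.
Travel time t = L / v = 2350 / 0.001764 = 1.332e+06 days = 3647 years.

3650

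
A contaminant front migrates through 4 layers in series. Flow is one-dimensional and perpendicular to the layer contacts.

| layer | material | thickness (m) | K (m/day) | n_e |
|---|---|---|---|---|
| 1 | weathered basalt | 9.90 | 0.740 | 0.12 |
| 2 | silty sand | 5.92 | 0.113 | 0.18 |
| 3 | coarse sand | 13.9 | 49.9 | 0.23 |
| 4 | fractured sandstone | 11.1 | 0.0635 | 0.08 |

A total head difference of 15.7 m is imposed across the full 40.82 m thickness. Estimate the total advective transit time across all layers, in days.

97.2

With flow normal to the layers, continuity requires the same specific discharge q through every layer.
Σ(b_i/K_i) = 9.90/0.740 + 5.92/0.113 + 13.9/49.9 + 11.1/0.0635 = 240.8 d.
q = Δh / Σ(b_i/K_i) = 15.7 / 240.8 = 0.06519 m/day.
In each layer the seepage velocity is v_i = q/n_i, so the layer transit time is t_i = b_i·n_i / q:
  layer 1 (weathered basalt): t_1 = 9.90 × 0.12 / 0.06519 = 18.22 d
  layer 2 (silty sand): t_2 = 5.92 × 0.18 / 0.06519 = 16.35 d
  layer 3 (coarse sand): t_3 = 13.9 × 0.23 / 0.06519 = 49.04 d
  layer 4 (fractured sandstone): t_4 = 11.1 × 0.08 / 0.06519 = 13.62 d
Total t = Σ t_i = 97.24 days.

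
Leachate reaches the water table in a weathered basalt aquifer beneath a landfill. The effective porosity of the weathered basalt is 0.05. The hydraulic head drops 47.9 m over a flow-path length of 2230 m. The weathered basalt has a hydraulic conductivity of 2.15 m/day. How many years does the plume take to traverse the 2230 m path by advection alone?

Hydraulic gradient i = Δh / L = 47.9 / 2230 = 0.02148.
Darcy flux q = K · i = 2.150 × 0.02148 = 0.04618 m/day.
Seepage velocity v = q / n_e = 0.04618 / 0.05 = 0.9236 m/day.
Travel time t = L / v = 2230 / 0.9236 = 2414 days = 6.610 years.

6.61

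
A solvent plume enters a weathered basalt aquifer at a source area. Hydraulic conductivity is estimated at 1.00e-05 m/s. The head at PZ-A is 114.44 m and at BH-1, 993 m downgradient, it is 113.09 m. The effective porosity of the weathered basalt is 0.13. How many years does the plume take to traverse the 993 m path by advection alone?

301

Convert K: 1.00e-05 m/s × 86400 = 0.8640 m/day.
Hydraulic gradient i = (114.44 − 113.09) / 993 = 1.35 / 993 = 0.001360.
Darcy flux q = K · i = 0.8640 × 0.001360 = 0.001175 m/day.
Seepage velocity v = q / n_e = 0.001175 / 0.13 = 0.009036 m/day.
Travel time t = L / v = 993 / 0.009036 = 1.099e+05 days = 300.9 years.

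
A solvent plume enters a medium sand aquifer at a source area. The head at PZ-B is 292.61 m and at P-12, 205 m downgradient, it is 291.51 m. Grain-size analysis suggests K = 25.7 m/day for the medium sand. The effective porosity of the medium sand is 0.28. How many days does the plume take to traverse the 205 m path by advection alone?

416

Hydraulic gradient i = (292.61 − 291.51) / 205 = 1.1 / 205 = 0.005366.
Darcy flux q = K · i = 25.70 × 0.005366 = 0.1379 m/day.
Seepage velocity v = q / n_e = 0.1379 / 0.28 = 0.4925 m/day.
Travel time t = L / v = 205 / 0.4925 = 416.2 days.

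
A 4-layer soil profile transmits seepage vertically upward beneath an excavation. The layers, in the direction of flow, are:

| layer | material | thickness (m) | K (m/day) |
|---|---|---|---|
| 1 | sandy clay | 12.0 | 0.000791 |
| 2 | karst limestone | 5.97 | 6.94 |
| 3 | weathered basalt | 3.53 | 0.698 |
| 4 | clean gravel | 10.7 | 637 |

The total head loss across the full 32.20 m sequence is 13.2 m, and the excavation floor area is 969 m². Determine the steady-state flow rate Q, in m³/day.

0.843

Flow is perpendicular to layering, so the layers act in series and the equivalent K is the thickness-weighted harmonic mean.
Total thickness L = 12.0 + 5.97 + 3.53 + 10.7 = 32.20 m.
Σ(b_i/K_i) = 12.0/0.000791 + 5.97/6.94 + 3.53/0.698 + 10.7/637 = 15177 d.
K_eq = L / Σ(b_i/K_i) = 32.20 / 15177 = 0.002122 m/day.
Q = K_eq · A · (Δh/L) = 0.002122 × 969 × (13.2/32.20) = 0.8428 m³/day.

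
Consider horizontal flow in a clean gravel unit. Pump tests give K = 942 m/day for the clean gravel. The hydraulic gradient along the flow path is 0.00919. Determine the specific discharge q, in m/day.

Hydraulic gradient i = 0.00919.
Specific discharge q = K · i = 942.0 × 0.009190 = 8.657 m/day.

8.66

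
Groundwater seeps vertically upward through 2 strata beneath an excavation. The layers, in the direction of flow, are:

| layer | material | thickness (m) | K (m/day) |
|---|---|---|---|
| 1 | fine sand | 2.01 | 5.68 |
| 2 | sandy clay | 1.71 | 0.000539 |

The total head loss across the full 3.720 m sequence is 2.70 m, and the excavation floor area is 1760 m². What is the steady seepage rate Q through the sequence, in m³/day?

Flow is perpendicular to layering, so the layers act in series and the equivalent K is the thickness-weighted harmonic mean.
Total thickness L = 2.01 + 1.71 = 3.720 m.
Σ(b_i/K_i) = 2.01/5.68 + 1.71/0.000539 = 3173 d.
K_eq = L / Σ(b_i/K_i) = 3.720 / 3173 = 0.001172 m/day.
Q = K_eq · A · (Δh/L) = 0.001172 × 1760 × (2.70/3.720) = 1.498 m³/day.

1.50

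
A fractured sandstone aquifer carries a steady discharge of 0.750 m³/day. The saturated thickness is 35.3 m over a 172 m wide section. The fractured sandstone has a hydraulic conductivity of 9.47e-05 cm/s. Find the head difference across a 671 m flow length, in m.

Convert K: 9.47e-05 cm/s × 864 = 0.08182 m/day.
Cross-sectional area A = 172 × 35.3 = 6072 m².
From Q = K·A·i, i = Q / (K·A) = 0.750 / (0.08182 × 6072) = 0.001510.
Head loss Δh = i · L = 0.001510 × 671 = 1.013 m.

1.01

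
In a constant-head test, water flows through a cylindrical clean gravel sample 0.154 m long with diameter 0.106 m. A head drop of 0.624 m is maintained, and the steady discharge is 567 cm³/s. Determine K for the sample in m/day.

Cross-sectional area A = π·(d/2)² = π × (0.106/2)² = 0.008825 m².
Convert discharge: 567 cm³/s = 0.0005670 m³/s.
Darcy's law rearranged: K = Q·L / (A·Δh) = 0.0005670 × 0.154 / (0.008825 × 0.624) = 0.01586 m/s = 1370 m/day.

1370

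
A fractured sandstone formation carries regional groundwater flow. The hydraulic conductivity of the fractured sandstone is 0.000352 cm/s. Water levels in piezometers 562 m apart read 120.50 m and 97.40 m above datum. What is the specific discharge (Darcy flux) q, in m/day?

0.0125

Convert K: 0.000352 cm/s × 864 = 0.3041 m/day.
Hydraulic gradient i = (120.50 − 97.40) / 562 = 23.1 / 562 = 0.04110.
Specific discharge q = K · i = 0.3041 × 0.04110 = 0.01250 m/day.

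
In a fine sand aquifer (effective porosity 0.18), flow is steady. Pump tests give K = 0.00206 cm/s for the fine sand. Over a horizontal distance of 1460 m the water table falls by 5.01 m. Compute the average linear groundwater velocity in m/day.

0.0339

Convert K: 0.00206 cm/s × 864 = 1.780 m/day.
Hydraulic gradient i = Δh / L = 5.01 / 1460 = 0.003432.
Darcy flux q = K · i = 1.780 × 0.003432 = 0.006108 m/day.
Seepage velocity v = q / n_e = 0.006108 / 0.18 = 0.03393 m/day.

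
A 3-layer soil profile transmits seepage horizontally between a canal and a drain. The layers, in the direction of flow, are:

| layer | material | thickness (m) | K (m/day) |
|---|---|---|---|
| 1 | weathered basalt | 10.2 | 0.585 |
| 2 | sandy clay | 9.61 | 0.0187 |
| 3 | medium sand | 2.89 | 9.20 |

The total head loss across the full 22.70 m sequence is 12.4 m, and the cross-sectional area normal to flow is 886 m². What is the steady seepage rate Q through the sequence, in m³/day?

20.7

Flow is perpendicular to layering, so the layers act in series and the equivalent K is the thickness-weighted harmonic mean.
Total thickness L = 10.2 + 9.61 + 2.89 = 22.70 m.
Σ(b_i/K_i) = 10.2/0.585 + 9.61/0.0187 + 2.89/9.20 = 531.7 d.
K_eq = L / Σ(b_i/K_i) = 22.70 / 531.7 = 0.04270 m/day.
Q = K_eq · A · (Δh/L) = 0.04270 × 886 × (12.4/22.70) = 20.66 m³/day.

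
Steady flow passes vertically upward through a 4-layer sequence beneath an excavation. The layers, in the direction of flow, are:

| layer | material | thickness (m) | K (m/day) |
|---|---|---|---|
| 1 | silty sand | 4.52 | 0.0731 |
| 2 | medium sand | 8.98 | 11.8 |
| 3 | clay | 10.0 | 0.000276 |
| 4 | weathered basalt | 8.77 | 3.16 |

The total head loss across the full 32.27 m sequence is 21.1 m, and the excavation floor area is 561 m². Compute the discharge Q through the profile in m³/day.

0.326

Flow is perpendicular to layering, so the layers act in series and the equivalent K is the thickness-weighted harmonic mean.
Total thickness L = 4.52 + 8.98 + 10.0 + 8.77 = 32.27 m.
Σ(b_i/K_i) = 4.52/0.0731 + 8.98/11.8 + 10.0/0.000276 + 8.77/3.16 = 36297 d.
K_eq = L / Σ(b_i/K_i) = 32.27 / 36297 = 0.0008890 m/day.
Q = K_eq · A · (Δh/L) = 0.0008890 × 561 × (21.1/32.27) = 0.3261 m³/day.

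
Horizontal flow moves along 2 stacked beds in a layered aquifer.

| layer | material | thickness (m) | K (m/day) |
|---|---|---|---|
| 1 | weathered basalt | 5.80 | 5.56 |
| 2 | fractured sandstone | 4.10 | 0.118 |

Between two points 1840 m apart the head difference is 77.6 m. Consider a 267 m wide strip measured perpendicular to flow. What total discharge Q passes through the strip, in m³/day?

Flow is parallel to layering, so each bed carries its own Darcy discharge and the transmissivities add.
Σ(K_i·b_i) = 5.56×5.80 + 0.118×4.10 = 32.73 m²/day.
Hydraulic gradient i = Δh / L = 77.6 / 1840 = 0.04217.
Q = Σ(K_i·b_i) · W · i = 32.73 × 267 × 0.04217 = 368.6 m³/day.

369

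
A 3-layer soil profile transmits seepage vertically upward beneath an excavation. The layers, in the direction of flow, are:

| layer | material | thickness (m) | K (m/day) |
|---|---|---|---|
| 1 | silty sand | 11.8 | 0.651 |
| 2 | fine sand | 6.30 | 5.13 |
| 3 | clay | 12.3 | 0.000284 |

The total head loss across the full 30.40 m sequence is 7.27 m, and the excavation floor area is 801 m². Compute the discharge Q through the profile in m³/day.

Flow is perpendicular to layering, so the layers act in series and the equivalent K is the thickness-weighted harmonic mean.
Total thickness L = 11.8 + 6.30 + 12.3 = 30.40 m.
Σ(b_i/K_i) = 11.8/0.651 + 6.30/5.13 + 12.3/0.000284 = 43329 d.
K_eq = L / Σ(b_i/K_i) = 30.40 / 43329 = 0.0007016 m/day.
Q = K_eq · A · (Δh/L) = 0.0007016 × 801 × (7.27/30.40) = 0.1344 m³/day.

0.134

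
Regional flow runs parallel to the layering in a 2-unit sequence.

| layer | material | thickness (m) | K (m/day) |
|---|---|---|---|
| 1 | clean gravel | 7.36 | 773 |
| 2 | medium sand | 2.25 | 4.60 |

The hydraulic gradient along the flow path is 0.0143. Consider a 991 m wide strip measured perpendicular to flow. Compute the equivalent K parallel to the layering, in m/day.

Flow is parallel to layering, so each bed carries its own Darcy discharge and the transmissivities add.
Σ(K_i·b_i) = 773×7.36 + 4.60×2.25 = 5700 m²/day.
Total thickness b = 9.610 m, so K_eq = Σ(K_i·b_i)/b = 593.1 m/day.

593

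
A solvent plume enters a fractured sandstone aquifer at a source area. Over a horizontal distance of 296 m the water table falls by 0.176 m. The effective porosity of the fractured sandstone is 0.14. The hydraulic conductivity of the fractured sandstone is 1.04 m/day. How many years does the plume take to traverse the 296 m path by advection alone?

183

Hydraulic gradient i = Δh / L = 0.176 / 296 = 0.0005946.
Darcy flux q = K · i = 1.040 × 0.0005946 = 0.0006184 m/day.
Seepage velocity v = q / n_e = 0.0006184 / 0.14 = 0.004417 m/day.
Travel time t = L / v = 296 / 0.004417 = 67014 days = 183.5 years.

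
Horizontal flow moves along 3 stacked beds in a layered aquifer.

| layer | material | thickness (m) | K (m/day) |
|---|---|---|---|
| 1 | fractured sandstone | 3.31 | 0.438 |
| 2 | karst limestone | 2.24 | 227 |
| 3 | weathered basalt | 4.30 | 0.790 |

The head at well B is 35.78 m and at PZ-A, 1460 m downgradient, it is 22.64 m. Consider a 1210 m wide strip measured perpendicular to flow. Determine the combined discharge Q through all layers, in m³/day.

5590

Flow is parallel to layering, so each bed carries its own Darcy discharge and the transmissivities add.
Σ(K_i·b_i) = 0.438×3.31 + 227×2.24 + 0.790×4.30 = 513.3 m²/day.
Hydraulic gradient i = (35.78 − 22.64) / 1460 = 13.14 / 1460 = 0.009000.
Q = Σ(K_i·b_i) · W · i = 513.3 × 1210 × 0.009000 = 5590 m³/day.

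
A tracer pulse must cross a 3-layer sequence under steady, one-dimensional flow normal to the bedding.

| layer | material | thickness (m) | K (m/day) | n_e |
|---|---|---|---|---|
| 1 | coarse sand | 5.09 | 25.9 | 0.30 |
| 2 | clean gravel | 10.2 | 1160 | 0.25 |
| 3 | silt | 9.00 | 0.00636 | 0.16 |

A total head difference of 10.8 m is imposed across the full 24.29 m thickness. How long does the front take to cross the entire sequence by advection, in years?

1.98

With flow normal to the layers, continuity requires the same specific discharge q through every layer.
Σ(b_i/K_i) = 5.09/25.9 + 10.2/1160 + 9.00/0.00636 = 1415 d.
q = Δh / Σ(b_i/K_i) = 10.8 / 1415 = 0.007631 m/day.
In each layer the seepage velocity is v_i = q/n_i, so the layer transit time is t_i = b_i·n_i / q:
  layer 1 (coarse sand): t_1 = 5.09 × 0.30 / 0.007631 = 200.1 d
  layer 2 (clean gravel): t_2 = 10.2 × 0.25 / 0.007631 = 334.2 d
  layer 3 (silt): t_3 = 9.00 × 0.16 / 0.007631 = 188.7 d
Total t = Σ t_i = 723.0 days = 1.979 years.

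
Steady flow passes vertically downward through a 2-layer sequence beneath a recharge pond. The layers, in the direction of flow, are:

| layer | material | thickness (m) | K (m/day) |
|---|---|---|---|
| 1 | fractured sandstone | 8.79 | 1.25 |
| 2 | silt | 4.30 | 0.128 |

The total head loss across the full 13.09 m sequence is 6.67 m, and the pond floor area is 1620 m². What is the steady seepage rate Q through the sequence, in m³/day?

266

Flow is perpendicular to layering, so the layers act in series and the equivalent K is the thickness-weighted harmonic mean.
Total thickness L = 8.79 + 4.30 = 13.09 m.
Σ(b_i/K_i) = 8.79/1.25 + 4.30/0.128 = 40.63 d.
K_eq = L / Σ(b_i/K_i) = 13.09 / 40.63 = 0.3222 m/day.
Q = K_eq · A · (Δh/L) = 0.3222 × 1620 × (6.67/13.09) = 266.0 m³/day.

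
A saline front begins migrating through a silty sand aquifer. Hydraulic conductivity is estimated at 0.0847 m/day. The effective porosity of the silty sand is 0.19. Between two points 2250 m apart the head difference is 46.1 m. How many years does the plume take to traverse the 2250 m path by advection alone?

674

Hydraulic gradient i = Δh / L = 46.1 / 2250 = 0.02049.
Darcy flux q = K · i = 0.08470 × 0.02049 = 0.001735 m/day.
Seepage velocity v = q / n_e = 0.001735 / 0.19 = 0.009134 m/day.
Travel time t = L / v = 2250 / 0.009134 = 2.463e+05 days = 674.4 years.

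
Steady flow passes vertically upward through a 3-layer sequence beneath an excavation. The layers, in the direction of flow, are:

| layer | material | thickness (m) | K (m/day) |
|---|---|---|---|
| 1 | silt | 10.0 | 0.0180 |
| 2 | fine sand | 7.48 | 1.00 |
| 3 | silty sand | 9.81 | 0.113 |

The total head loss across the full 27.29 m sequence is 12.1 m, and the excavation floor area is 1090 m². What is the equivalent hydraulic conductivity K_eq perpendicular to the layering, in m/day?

0.0420

Flow is perpendicular to layering, so the layers act in series and the equivalent K is the thickness-weighted harmonic mean.
Total thickness L = 10.0 + 7.48 + 9.81 = 27.29 m.
Σ(b_i/K_i) = 10.0/0.0180 + 7.48/1.00 + 9.81/0.113 = 649.8 d.
K_eq = L / Σ(b_i/K_i) = 27.29 / 649.8 = 0.04199 m/day.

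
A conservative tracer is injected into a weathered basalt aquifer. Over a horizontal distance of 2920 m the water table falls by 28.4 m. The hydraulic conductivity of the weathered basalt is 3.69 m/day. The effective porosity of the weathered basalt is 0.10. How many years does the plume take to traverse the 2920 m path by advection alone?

22.3

Hydraulic gradient i = Δh / L = 28.4 / 2920 = 0.009726.
Darcy flux q = K · i = 3.690 × 0.009726 = 0.03589 m/day.
Seepage velocity v = q / n_e = 0.03589 / 0.10 = 0.3589 m/day.
Travel time t = L / v = 2920 / 0.3589 = 8136 days = 22.28 years.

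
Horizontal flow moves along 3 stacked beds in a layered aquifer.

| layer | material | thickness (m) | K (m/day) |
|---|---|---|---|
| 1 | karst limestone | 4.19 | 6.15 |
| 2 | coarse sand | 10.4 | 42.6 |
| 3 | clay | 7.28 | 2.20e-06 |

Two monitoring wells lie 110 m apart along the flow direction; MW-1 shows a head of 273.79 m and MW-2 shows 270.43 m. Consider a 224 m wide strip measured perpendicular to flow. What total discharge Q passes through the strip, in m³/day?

Flow is parallel to layering, so each bed carries its own Darcy discharge and the transmissivities add.
Σ(K_i·b_i) = 6.15×4.19 + 42.6×10.4 + 2.20e-06×7.28 = 468.8 m²/day.
Hydraulic gradient i = (273.79 − 270.43) / 110 = 3.36 / 110 = 0.03055.
Q = Σ(K_i·b_i) · W · i = 468.8 × 224 × 0.03055 = 3208 m³/day.

3210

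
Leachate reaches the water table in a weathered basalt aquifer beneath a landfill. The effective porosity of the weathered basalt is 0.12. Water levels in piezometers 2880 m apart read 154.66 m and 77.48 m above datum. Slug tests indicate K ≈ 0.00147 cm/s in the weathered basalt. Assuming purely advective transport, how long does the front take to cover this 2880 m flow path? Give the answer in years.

Convert K: 0.00147 cm/s × 864 = 1.270 m/day.
Hydraulic gradient i = (154.66 − 77.48) / 2880 = 77.18 / 2880 = 0.02680.
Darcy flux q = K · i = 1.270 × 0.02680 = 0.03404 m/day.
Seepage velocity v = q / n_e = 0.03404 / 0.12 = 0.2836 m/day.
Travel time t = L / v = 2880 / 0.2836 = 10154 days = 27.80 years.

27.8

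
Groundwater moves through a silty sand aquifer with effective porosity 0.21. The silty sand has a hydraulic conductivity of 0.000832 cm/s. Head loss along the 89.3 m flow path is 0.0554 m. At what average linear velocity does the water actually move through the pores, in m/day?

Convert K: 0.000832 cm/s × 864 = 0.7188 m/day.
Hydraulic gradient i = Δh / L = 0.0554 / 89.3 = 0.0006204.
Darcy flux q = K · i = 0.7188 × 0.0006204 = 0.0004460 m/day.
Seepage velocity v = q / n_e = 0.0004460 / 0.21 = 0.002124 m/day.

0.00212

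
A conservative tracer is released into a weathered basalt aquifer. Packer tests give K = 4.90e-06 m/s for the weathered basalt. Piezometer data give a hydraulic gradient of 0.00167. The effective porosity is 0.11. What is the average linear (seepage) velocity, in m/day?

Convert K: 4.90e-06 m/s × 86400 = 0.4234 m/day.
Hydraulic gradient i = 0.00167.
Darcy flux q = K · i = 0.4234 × 0.001670 = 0.0007070 m/day.
Seepage velocity v = q / n_e = 0.0007070 / 0.11 = 0.006427 m/day.

0.00643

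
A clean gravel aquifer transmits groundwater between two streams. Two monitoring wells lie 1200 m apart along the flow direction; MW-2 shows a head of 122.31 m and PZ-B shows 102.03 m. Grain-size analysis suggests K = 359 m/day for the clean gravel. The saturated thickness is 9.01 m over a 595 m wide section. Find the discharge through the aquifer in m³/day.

32500

Cross-sectional area A = 595 × 9.01 = 5361 m².
Hydraulic gradient i = (122.31 − 102.03) / 1200 = 20.28 / 1200 = 0.01690.
Darcy's law: Q = K · A · i = 359.0 × 5361 × 0.01690 = 32525 m³/day.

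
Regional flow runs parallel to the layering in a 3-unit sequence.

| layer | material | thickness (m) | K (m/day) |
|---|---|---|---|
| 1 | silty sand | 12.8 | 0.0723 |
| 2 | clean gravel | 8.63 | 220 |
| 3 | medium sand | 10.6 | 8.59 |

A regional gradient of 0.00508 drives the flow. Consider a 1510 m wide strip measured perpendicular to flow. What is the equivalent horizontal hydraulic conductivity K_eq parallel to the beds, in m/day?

Flow is parallel to layering, so each bed carries its own Darcy discharge and the transmissivities add.
Σ(K_i·b_i) = 0.0723×12.8 + 220×8.63 + 8.59×10.6 = 1991 m²/day.
Total thickness b = 32.03 m, so K_eq = Σ(K_i·b_i)/b = 62.15 m/day.

62.1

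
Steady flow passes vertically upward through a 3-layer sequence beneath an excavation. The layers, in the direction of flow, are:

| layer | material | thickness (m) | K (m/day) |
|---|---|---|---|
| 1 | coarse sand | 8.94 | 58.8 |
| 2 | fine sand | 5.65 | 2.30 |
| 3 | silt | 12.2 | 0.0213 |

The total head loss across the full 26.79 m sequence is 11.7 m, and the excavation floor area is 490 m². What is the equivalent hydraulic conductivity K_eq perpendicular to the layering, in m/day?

0.0466

Flow is perpendicular to layering, so the layers act in series and the equivalent K is the thickness-weighted harmonic mean.
Total thickness L = 8.94 + 5.65 + 12.2 = 26.79 m.
Σ(b_i/K_i) = 8.94/58.8 + 5.65/2.30 + 12.2/0.0213 = 575.4 d.
K_eq = L / Σ(b_i/K_i) = 26.79 / 575.4 = 0.04656 m/day.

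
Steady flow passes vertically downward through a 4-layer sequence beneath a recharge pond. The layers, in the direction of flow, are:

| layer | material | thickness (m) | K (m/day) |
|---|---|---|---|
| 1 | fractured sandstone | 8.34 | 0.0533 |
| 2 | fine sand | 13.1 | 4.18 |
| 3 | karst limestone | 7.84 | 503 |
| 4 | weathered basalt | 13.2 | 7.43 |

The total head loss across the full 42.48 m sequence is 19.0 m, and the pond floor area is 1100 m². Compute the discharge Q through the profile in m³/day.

Flow is perpendicular to layering, so the layers act in series and the equivalent K is the thickness-weighted harmonic mean.
Total thickness L = 8.34 + 13.1 + 7.84 + 13.2 = 42.48 m.
Σ(b_i/K_i) = 8.34/0.0533 + 13.1/4.18 + 7.84/503 + 13.2/7.43 = 161.4 d.
K_eq = L / Σ(b_i/K_i) = 42.48 / 161.4 = 0.2632 m/day.
Q = K_eq · A · (Δh/L) = 0.2632 × 1100 × (19.0/42.48) = 129.5 m³/day.

129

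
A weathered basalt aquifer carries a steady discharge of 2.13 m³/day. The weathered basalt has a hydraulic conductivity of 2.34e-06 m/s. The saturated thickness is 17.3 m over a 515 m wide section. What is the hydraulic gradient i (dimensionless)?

Convert K: 2.34e-06 m/s × 86400 = 0.2022 m/day.
Cross-sectional area A = 515 × 17.3 = 8910 m².
From Q = K·A·i, i = Q / (K·A) = 2.13 / (0.2022 × 8910) = 0.001182.

0.00118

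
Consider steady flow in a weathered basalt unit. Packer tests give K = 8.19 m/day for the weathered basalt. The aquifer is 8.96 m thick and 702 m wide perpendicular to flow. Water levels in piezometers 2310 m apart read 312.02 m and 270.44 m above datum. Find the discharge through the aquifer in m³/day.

Cross-sectional area A = 702 × 8.96 = 6290 m².
Hydraulic gradient i = (312.02 − 270.44) / 2310 = 41.58 / 2310 = 0.01800.
Darcy's law: Q = K · A · i = 8.190 × 6290 × 0.01800 = 927.3 m³/day.

927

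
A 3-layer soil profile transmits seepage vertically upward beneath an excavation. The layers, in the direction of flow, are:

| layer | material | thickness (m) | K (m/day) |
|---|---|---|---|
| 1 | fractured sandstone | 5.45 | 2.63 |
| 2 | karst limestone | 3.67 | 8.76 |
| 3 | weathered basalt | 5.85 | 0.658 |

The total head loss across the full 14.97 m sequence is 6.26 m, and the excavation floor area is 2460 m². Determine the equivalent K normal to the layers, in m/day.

Flow is perpendicular to layering, so the layers act in series and the equivalent K is the thickness-weighted harmonic mean.
Total thickness L = 5.45 + 3.67 + 5.85 = 14.97 m.
Σ(b_i/K_i) = 5.45/2.63 + 3.67/8.76 + 5.85/0.658 = 11.38 d.
K_eq = L / Σ(b_i/K_i) = 14.97 / 11.38 = 1.315 m/day.

1.32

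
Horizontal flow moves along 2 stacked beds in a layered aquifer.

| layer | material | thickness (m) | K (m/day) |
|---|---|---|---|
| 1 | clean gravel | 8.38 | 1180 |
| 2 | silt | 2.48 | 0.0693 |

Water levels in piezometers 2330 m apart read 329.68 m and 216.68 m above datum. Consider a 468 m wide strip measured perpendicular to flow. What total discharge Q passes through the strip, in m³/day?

Flow is parallel to layering, so each bed carries its own Darcy discharge and the transmissivities add.
Σ(K_i·b_i) = 1180×8.38 + 0.0693×2.48 = 9889 m²/day.
Hydraulic gradient i = (329.68 − 216.68) / 2330 = 113 / 2330 = 0.04850.
Q = Σ(K_i·b_i) · W · i = 9889 × 468 × 0.04850 = 2.244e+05 m³/day.

224000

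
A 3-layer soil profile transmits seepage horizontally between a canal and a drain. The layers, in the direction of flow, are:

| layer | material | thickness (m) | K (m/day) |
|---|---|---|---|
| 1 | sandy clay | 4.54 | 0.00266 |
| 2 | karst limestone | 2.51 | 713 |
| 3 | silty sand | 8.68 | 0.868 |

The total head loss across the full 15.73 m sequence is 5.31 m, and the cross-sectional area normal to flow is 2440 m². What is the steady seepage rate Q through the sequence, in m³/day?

7.55

Flow is perpendicular to layering, so the layers act in series and the equivalent K is the thickness-weighted harmonic mean.
Total thickness L = 4.54 + 2.51 + 8.68 = 15.73 m.
Σ(b_i/K_i) = 4.54/0.00266 + 2.51/713 + 8.68/0.868 = 1717 d.
K_eq = L / Σ(b_i/K_i) = 15.73 / 1717 = 0.009163 m/day.
Q = K_eq · A · (Δh/L) = 0.009163 × 2440 × (5.31/15.73) = 7.547 m³/day.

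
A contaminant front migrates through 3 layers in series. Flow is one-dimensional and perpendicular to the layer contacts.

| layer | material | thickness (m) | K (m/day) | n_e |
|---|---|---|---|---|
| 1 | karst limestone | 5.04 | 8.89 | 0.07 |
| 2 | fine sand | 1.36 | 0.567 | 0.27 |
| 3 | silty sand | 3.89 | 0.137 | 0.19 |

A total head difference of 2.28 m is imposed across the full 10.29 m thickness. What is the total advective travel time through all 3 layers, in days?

20.1

With flow normal to the layers, continuity requires the same specific discharge q through every layer.
Σ(b_i/K_i) = 5.04/8.89 + 1.36/0.567 + 3.89/0.137 = 31.36 d.
q = Δh / Σ(b_i/K_i) = 2.28 / 31.36 = 0.07270 m/day.
In each layer the seepage velocity is v_i = q/n_i, so the layer transit time is t_i = b_i·n_i / q:
  layer 1 (karst limestone): t_1 = 5.04 × 0.07 / 0.07270 = 4.852 d
  layer 2 (fine sand): t_2 = 1.36 × 0.27 / 0.07270 = 5.051 d
  layer 3 (silty sand): t_3 = 3.89 × 0.19 / 0.07270 = 10.17 d
Total t = Σ t_i = 20.07 days.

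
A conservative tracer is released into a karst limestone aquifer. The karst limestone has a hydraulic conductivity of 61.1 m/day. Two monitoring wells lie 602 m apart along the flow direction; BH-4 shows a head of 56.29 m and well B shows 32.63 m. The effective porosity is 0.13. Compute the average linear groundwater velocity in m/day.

Hydraulic gradient i = (56.29 − 32.63) / 602 = 23.66 / 602 = 0.03930.
Darcy flux q = K · i = 61.10 × 0.03930 = 2.401 m/day.
Seepage velocity v = q / n_e = 2.401 / 0.13 = 18.47 m/day.

18.5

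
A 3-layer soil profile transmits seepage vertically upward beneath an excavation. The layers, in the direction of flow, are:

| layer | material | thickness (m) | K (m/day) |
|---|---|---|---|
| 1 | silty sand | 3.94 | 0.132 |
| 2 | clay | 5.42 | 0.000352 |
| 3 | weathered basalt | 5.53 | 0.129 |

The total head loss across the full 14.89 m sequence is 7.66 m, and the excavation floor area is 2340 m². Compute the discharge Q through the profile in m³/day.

1.16

Flow is perpendicular to layering, so the layers act in series and the equivalent K is the thickness-weighted harmonic mean.
Total thickness L = 3.94 + 5.42 + 5.53 = 14.89 m.
Σ(b_i/K_i) = 3.94/0.132 + 5.42/0.000352 + 5.53/0.129 = 15470 d.
K_eq = L / Σ(b_i/K_i) = 14.89 / 15470 = 0.0009625 m/day.
Q = K_eq · A · (Δh/L) = 0.0009625 × 2340 × (7.66/14.89) = 1.159 m³/day.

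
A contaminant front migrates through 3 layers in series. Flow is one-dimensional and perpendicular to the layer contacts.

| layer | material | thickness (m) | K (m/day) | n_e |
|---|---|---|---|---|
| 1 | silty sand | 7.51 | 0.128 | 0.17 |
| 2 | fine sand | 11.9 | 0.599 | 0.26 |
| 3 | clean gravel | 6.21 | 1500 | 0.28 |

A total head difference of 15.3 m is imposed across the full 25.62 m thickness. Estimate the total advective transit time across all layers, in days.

31.4

With flow normal to the layers, continuity requires the same specific discharge q through every layer.
Σ(b_i/K_i) = 7.51/0.128 + 11.9/0.599 + 6.21/1500 = 78.54 d.
q = Δh / Σ(b_i/K_i) = 15.3 / 78.54 = 0.1948 m/day.
In each layer the seepage velocity is v_i = q/n_i, so the layer transit time is t_i = b_i·n_i / q:
  layer 1 (silty sand): t_1 = 7.51 × 0.17 / 0.1948 = 6.554 d
  layer 2 (fine sand): t_2 = 11.9 × 0.26 / 0.1948 = 15.88 d
  layer 3 (clean gravel): t_3 = 6.21 × 0.28 / 0.1948 = 8.926 d
Total t = Σ t_i = 31.36 days.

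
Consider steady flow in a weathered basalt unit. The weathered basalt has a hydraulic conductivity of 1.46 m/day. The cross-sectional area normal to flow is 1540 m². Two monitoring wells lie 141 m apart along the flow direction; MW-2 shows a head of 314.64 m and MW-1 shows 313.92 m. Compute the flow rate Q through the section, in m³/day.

Hydraulic gradient i = (314.64 − 313.92) / 141 = 0.72 / 141 = 0.005106.
Darcy's law: Q = K · A · i = 1.460 × 1540 × 0.005106 = 11.48 m³/day.

11.5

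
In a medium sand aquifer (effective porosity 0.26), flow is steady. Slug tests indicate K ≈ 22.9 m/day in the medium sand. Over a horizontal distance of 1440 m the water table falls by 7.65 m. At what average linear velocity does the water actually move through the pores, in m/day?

0.468

Hydraulic gradient i = Δh / L = 7.65 / 1440 = 0.005313.
Darcy flux q = K · i = 22.90 × 0.005313 = 0.1217 m/day.
Seepage velocity v = q / n_e = 0.1217 / 0.26 = 0.4679 m/day.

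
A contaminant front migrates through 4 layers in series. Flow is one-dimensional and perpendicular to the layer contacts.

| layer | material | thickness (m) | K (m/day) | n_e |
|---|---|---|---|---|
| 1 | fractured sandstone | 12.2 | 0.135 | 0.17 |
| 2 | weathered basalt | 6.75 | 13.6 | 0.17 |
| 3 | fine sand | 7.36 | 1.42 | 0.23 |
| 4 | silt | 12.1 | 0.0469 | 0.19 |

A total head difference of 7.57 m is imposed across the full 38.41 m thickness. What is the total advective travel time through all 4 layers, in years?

0.924

With flow normal to the layers, continuity requires the same specific discharge q through every layer.
Σ(b_i/K_i) = 12.2/0.135 + 6.75/13.6 + 7.36/1.42 + 12.1/0.0469 = 354.0 d.
q = Δh / Σ(b_i/K_i) = 7.57 / 354.0 = 0.02138 m/day.
In each layer the seepage velocity is v_i = q/n_i, so the layer transit time is t_i = b_i·n_i / q:
  layer 1 (fractured sandstone): t_1 = 12.2 × 0.17 / 0.02138 = 97.00 d
  layer 2 (weathered basalt): t_2 = 6.75 × 0.17 / 0.02138 = 53.67 d
  layer 3 (fine sand): t_3 = 7.36 × 0.23 / 0.02138 = 79.17 d
  layer 4 (silt): t_4 = 12.1 × 0.19 / 0.02138 = 107.5 d
Total t = Σ t_i = 337.4 days = 0.9236 years.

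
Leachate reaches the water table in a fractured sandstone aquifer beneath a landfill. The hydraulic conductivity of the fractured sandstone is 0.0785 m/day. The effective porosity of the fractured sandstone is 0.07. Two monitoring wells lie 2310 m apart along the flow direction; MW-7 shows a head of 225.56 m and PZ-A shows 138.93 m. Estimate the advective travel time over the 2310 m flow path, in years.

Hydraulic gradient i = (225.56 − 138.93) / 2310 = 86.63 / 2310 = 0.03750.
Darcy flux q = K · i = 0.07850 × 0.03750 = 0.002944 m/day.
Seepage velocity v = q / n_e = 0.002944 / 0.07 = 0.04206 m/day.
Travel time t = L / v = 2310 / 0.04206 = 54927 days = 150.4 years.

150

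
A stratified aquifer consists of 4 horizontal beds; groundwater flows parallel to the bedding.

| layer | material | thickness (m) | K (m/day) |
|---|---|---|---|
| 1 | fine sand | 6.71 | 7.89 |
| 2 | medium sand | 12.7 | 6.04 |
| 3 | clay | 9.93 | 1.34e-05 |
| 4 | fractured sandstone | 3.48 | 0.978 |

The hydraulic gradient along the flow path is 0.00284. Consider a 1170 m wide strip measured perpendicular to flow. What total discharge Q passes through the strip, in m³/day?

442

Flow is parallel to layering, so each bed carries its own Darcy discharge and the transmissivities add.
Σ(K_i·b_i) = 7.89×6.71 + 6.04×12.7 + 1.34e-05×9.93 + 0.978×3.48 = 133.1 m²/day.
Hydraulic gradient i = 0.00284.
Q = Σ(K_i·b_i) · W · i = 133.1 × 1170 × 0.002840 = 442.1 m³/day.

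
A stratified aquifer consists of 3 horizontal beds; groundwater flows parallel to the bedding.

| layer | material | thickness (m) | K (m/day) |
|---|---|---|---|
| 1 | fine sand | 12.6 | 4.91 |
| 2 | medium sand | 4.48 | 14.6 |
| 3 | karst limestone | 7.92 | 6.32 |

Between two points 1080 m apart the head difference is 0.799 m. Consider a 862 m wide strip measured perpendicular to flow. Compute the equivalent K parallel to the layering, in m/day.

Flow is parallel to layering, so each bed carries its own Darcy discharge and the transmissivities add.
Σ(K_i·b_i) = 4.91×12.6 + 14.6×4.48 + 6.32×7.92 = 177.3 m²/day.
Total thickness b = 25.00 m, so K_eq = Σ(K_i·b_i)/b = 7.093 m/day.

7.09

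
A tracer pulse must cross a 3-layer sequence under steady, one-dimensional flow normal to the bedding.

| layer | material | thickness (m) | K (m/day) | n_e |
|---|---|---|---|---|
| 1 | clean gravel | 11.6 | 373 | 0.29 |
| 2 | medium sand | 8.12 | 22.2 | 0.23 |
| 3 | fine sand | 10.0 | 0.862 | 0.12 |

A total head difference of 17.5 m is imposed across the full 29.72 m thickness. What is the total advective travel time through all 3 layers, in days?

4.41

With flow normal to the layers, continuity requires the same specific discharge q through every layer.
Σ(b_i/K_i) = 11.6/373 + 8.12/22.2 + 10.0/0.862 = 12.00 d.
q = Δh / Σ(b_i/K_i) = 17.5 / 12.00 = 1.459 m/day.
In each layer the seepage velocity is v_i = q/n_i, so the layer transit time is t_i = b_i·n_i / q:
  layer 1 (clean gravel): t_1 = 11.6 × 0.29 / 1.459 = 2.306 d
  layer 2 (medium sand): t_2 = 8.12 × 0.23 / 1.459 = 1.280 d
  layer 3 (fine sand): t_3 = 10.0 × 0.12 / 1.459 = 0.8227 d
Total t = Σ t_i = 4.409 days.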